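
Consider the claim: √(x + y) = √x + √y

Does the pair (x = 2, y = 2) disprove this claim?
Substituting x = 2, y = 2:
LHS = √(2 + 2) = 2
RHS = √2 + √2 = 2·√(2) ≈ 2.828

Since LHS ≠ RHS, this pair disproves the claim.

Answer: Yes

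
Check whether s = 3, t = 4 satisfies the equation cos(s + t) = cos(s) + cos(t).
Fails

Substituting s = 3, t = 4:

LHS = cos(3 + 4) = cos(7) ≈ 0.7539
RHS = cos(3) + cos(4) ≈ -1.644

LHS ≠ RHS, so the equation does not hold at this point.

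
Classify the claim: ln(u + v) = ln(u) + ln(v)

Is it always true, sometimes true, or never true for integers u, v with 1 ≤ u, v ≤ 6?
It holds at (u, v) = (2, 2) (both sides equal ln(4) ≈ 1.386), but fails at (u, v) = (5, 1) (LHS = ln(6) ≈ 1.792, RHS = ln(5) ≈ 1.609).

Answer: Sometimes true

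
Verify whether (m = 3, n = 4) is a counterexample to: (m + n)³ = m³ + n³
Substituting m = 3, n = 4:
LHS = (3 + 4)³ = 343
RHS = 3³ + 4³ = 91

Since LHS ≠ RHS, this pair disproves the claim.

Answer: Yes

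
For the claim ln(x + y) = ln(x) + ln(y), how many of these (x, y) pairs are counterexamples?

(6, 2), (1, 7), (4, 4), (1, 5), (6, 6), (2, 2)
5

Testing each pair:
(6, 2): LHS = ln(8) ≈ 2.079, RHS = ln(2) + ln(6) ≈ 2.485 → counterexample
(1, 7): LHS = ln(8) ≈ 2.079, RHS = ln(7) ≈ 1.946 → counterexample
(4, 4): LHS = ln(8) ≈ 2.079, RHS = 2·ln(4) ≈ 2.773 → counterexample
(1, 5): LHS = ln(6) ≈ 1.792, RHS = ln(5) ≈ 1.609 → counterexample
(6, 6): LHS = ln(12) ≈ 2.485, RHS = 2·ln(6) ≈ 3.584 → counterexample
(2, 2): LHS = ln(4) ≈ 1.386, RHS = 2·ln(2) ≈ 1.386 → satisfies claim

That makes 5 counterexamples.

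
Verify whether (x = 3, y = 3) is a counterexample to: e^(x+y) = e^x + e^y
Substituting x = 3, y = 3:
LHS = e^(3+3) = e^6 ≈ 403.4
RHS = e^3 + e^3 = 2·e^3 ≈ 40.17

Since LHS ≠ RHS, this pair disproves the claim.

Answer: Yes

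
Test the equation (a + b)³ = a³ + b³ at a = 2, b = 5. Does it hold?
Substituting a = 2, b = 5:

LHS = (2 + 5)³ = 343
RHS = 2³ + 5³ = 133

LHS ≠ RHS, so the equation does not hold at this point.

Answer: Fails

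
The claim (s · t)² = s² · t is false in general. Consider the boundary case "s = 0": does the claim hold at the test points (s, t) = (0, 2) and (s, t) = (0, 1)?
At (0, 2): LHS = 0, RHS = 0 → equal
At (0, 1): LHS = 0, RHS = 0 → equal

So the claim does hold at both of these boundary points, even though it is not an identity.

Answer: Yes, holds at both test points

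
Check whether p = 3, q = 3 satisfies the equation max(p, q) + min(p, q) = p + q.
Holds

Substituting p = 3, q = 3:

LHS = max(3, 3) + min(3, 3) = 6
RHS = 3 + 3 = 6

LHS = RHS, so the equation holds at this point.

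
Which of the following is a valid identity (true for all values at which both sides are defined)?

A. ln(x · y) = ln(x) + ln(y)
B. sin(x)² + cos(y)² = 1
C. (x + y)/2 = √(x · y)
A: holds — e.g. at (3, 4), both sides equal ln(12) ≈ 2.485.
B: fails at (0, 1) — LHS = cos(1)² ≈ 0.2919, RHS = 1.
C: fails at (3, 4) — LHS = 7/2, RHS = 2·√(3) ≈ 3.464.

Answer: A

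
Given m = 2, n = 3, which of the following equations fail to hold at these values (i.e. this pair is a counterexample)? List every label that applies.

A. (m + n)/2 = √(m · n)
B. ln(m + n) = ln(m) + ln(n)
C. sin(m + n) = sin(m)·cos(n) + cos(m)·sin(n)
A, B

Evaluating each claim at the given values:
A. LHS = 5/2, RHS = √(6) ≈ 2.449 → fails here (LHS ≠ RHS)
B. LHS = ln(5) ≈ 1.609, RHS = ln(2) + ln(3) ≈ 1.792 → fails here (LHS ≠ RHS)
C. LHS = sin(5) ≈ -0.9589, RHS = sin(2)·cos(3) + sin(3)·cos(2) ≈ -0.9589 → holds here (LHS = RHS)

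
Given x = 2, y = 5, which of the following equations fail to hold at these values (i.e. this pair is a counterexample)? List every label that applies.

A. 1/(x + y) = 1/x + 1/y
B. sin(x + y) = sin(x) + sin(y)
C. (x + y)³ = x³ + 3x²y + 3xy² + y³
A, B

Evaluating each claim at the given values:
A. LHS = 1/7, RHS = 7/10 → fails here (LHS ≠ RHS)
B. LHS = sin(7) ≈ 0.657, RHS = sin(5) + sin(2) ≈ -0.04963 → fails here (LHS ≠ RHS)
C. LHS = 343, RHS = 343 → holds here (LHS = RHS)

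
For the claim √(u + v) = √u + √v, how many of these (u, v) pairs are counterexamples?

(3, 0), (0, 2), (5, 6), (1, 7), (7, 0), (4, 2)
Testing each pair:
(3, 0): LHS = √(3) ≈ 1.732, RHS = √(3) ≈ 1.732 → satisfies claim
(0, 2): LHS = √(2) ≈ 1.414, RHS = √(2) ≈ 1.414 → satisfies claim
(5, 6): LHS = √(11) ≈ 3.317, RHS = √(5) + √(6) ≈ 4.686 → counterexample
(1, 7): LHS = 2·√(2) ≈ 2.828, RHS = 1 + √(7) ≈ 3.646 → counterexample
(7, 0): LHS = √(7) ≈ 2.646, RHS = √(7) ≈ 2.646 → satisfies claim
(4, 2): LHS = √(6) ≈ 2.449, RHS = √(2) + 2 ≈ 3.414 → counterexample

That makes 3 counterexamples.

Answer: 3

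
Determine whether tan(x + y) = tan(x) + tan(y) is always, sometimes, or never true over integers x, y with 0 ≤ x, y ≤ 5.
It holds at (x, y) = (0, 3) (both sides equal tan(3) ≈ -0.1425), but fails at (x, y) = (2, 4) (LHS = tan(6) ≈ -0.291, RHS = tan(2) + tan(4) ≈ -1.027).

Answer: Sometimes true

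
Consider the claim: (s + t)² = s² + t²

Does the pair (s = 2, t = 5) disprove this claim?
Substituting s = 2, t = 5:
LHS = (2 + 5)² = 49
RHS = 2² + 5² = 29

Since LHS ≠ RHS, this pair disproves the claim.

Answer: Yes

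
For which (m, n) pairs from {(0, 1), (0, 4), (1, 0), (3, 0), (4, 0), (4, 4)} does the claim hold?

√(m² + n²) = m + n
(0, 1), (0, 4), (1, 0), (3, 0), (4, 0)

Testing each pair:
(0, 1): LHS = 1, RHS = 1 → holds
(0, 4): LHS = 4, RHS = 4 → holds
(1, 0): LHS = 1, RHS = 1 → holds
(3, 0): LHS = 3, RHS = 3 → holds
(4, 0): LHS = 4, RHS = 4 → holds
(4, 4): LHS = 4·√(2) ≈ 5.657, RHS = 8 → fails

5 of 6 pairs satisfy the claim.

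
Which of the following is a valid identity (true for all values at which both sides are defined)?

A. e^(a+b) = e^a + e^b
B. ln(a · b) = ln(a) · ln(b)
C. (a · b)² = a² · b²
C

A: fails at (3, 5) — LHS = e^8 ≈ 2981, RHS = e^3 + e^5 ≈ 168.5.
B: fails at (1, 3) — LHS = ln(3) ≈ 1.099, RHS = 0.
C: holds — e.g. at (5, 5), both sides equal 625.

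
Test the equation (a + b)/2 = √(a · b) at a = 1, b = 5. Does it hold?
Substituting a = 1, b = 5:

LHS = (1 + 5)/2 = 3
RHS = √(1 · 5) = √(5) ≈ 2.236

LHS ≠ RHS, so the equation does not hold at this point.

Answer: Fails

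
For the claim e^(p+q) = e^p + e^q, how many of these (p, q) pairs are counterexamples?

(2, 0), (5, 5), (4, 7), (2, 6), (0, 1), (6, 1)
Testing each pair:
(2, 0): LHS = e^2 ≈ 7.389, RHS = 1 + e^2 ≈ 8.389 → counterexample
(5, 5): LHS = e^10 ≈ 22026.5, RHS = 2·e^5 ≈ 296.8 → counterexample
(4, 7): LHS = e^11 ≈ 59874.1, RHS = e^4 + e^7 ≈ 1151 → counterexample
(2, 6): LHS = e^8 ≈ 2981, RHS = e^2 + e^6 ≈ 410.8 → counterexample
(0, 1): LHS = e ≈ 2.718, RHS = 1 + e ≈ 3.718 → counterexample
(6, 1): LHS = e^7 ≈ 1097, RHS = e + e^6 ≈ 406.1 → counterexample

That makes 6 counterexamples.

Answer: 6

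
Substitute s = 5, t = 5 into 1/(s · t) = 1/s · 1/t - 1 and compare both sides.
LHS = 1/(5 · 5) = 1/25
RHS = 1/5 · 1/5 - 1 = -24/25

LHS ≠ RHS, so the equation does not hold here.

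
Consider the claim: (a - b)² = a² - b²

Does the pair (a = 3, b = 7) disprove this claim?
Yes

Substituting a = 3, b = 7:
LHS = (3 - 7)² = 16
RHS = 3² - 7² = -40

Since LHS ≠ RHS, this pair disproves the claim.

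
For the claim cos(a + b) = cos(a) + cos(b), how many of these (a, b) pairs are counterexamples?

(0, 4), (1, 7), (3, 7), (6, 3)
4

Testing each pair:
(0, 4): LHS = cos(4) ≈ -0.6536, RHS = cos(4) + 1 ≈ 0.3464 → counterexample
(1, 7): LHS = cos(8) ≈ -0.1455, RHS = cos(1) + cos(7) ≈ 1.294 → counterexample
(3, 7): LHS = cos(10) ≈ -0.8391, RHS = cos(3) + cos(7) ≈ -0.2361 → counterexample
(6, 3): LHS = cos(9) ≈ -0.9111, RHS = cos(3) + cos(6) ≈ -0.02982 → counterexample

That makes 4 counterexamples.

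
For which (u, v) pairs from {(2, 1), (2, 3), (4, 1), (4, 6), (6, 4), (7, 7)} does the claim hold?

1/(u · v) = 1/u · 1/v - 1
None

Testing each pair:
(2, 1): LHS = 1/2, RHS = -1/2 → fails
(2, 3): LHS = 1/6, RHS = -5/6 → fails
(4, 1): LHS = 1/4, RHS = -3/4 → fails
(4, 6): LHS = 1/24, RHS = -23/24 → fails
(6, 4): LHS = 1/24, RHS = -23/24 → fails
(7, 7): LHS = 1/49, RHS = -48/49 → fails

No pair satisfies the claim.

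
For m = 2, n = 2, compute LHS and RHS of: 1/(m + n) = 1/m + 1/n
LHS = 1/(2 + 2) = 1/4
RHS = 1/2 + 1/2 = 1

LHS ≠ RHS, so the equation does not hold here.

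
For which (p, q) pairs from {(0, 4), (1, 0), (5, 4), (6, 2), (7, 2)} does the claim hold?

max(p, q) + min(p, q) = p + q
All pairs

Testing each pair:
(0, 4): LHS = 4, RHS = 4 → holds
(1, 0): LHS = 1, RHS = 1 → holds
(5, 4): LHS = 9, RHS = 9 → holds
(6, 2): LHS = 8, RHS = 8 → holds
(7, 2): LHS = 9, RHS = 9 → holds

Every pair satisfies the claim.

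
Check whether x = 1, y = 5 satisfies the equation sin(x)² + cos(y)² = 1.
Fails

Substituting x = 1, y = 5:

LHS = sin(1)² + cos(5)² ≈ 0.7885
RHS = 1

LHS ≠ RHS, so the equation does not hold at this point.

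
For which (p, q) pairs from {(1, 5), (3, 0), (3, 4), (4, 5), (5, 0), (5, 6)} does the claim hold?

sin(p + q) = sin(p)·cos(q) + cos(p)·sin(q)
All pairs

Testing each pair:
(1, 5): LHS = sin(6) ≈ -0.2794, RHS = sin(5)·cos(1) + sin(1)·cos(5) ≈ -0.2794 → holds
(3, 0): LHS = sin(3) ≈ 0.1411, RHS = sin(3) ≈ 0.1411 → holds
(3, 4): LHS = sin(7) ≈ 0.657, RHS = sin(3)·cos(4) + sin(4)·cos(3) ≈ 0.657 → holds
(4, 5): LHS = sin(9) ≈ 0.4121, RHS = sin(4)·cos(5) + sin(5)·cos(4) ≈ 0.4121 → holds
(5, 0): LHS = sin(5) ≈ -0.9589, RHS = sin(5) ≈ -0.9589 → holds
(5, 6): LHS = sin(11) ≈ -1, RHS = sin(5)·cos(6) + sin(6)·cos(5) ≈ -1 → holds

Every pair satisfies the claim.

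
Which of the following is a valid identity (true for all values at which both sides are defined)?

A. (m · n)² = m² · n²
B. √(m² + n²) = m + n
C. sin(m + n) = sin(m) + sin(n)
A

A: holds — e.g. at (6, 7), both sides equal 1764.
B: fails at (3, 7) — LHS = √(58) ≈ 7.616, RHS = 10.
C: fails at (3, 7) — LHS = sin(10) ≈ -0.544, RHS = sin(3) + sin(7) ≈ 0.7981.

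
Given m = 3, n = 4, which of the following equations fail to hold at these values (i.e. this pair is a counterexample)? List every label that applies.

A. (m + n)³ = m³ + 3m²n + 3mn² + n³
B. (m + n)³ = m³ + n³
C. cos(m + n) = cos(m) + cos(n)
B, C

Evaluating each claim at the given values:
A. LHS = 343, RHS = 343 → holds here (LHS = RHS)
B. LHS = 343, RHS = 91 → fails here (LHS ≠ RHS)
C. LHS = cos(7) ≈ 0.7539, RHS = cos(3) + cos(4) ≈ -1.644 → fails here (LHS ≠ RHS)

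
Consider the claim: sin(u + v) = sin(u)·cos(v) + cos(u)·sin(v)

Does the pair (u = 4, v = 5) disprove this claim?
No

Substituting u = 4, v = 5:
LHS = sin(4 + 5) = sin(9) ≈ 0.4121
RHS = sin(4)·cos(5) + cos(4)·sin(5) = sin(4)·cos(5) + sin(5)·cos(4) ≈ 0.4121

The sides agree, so this pair does not disprove the claim.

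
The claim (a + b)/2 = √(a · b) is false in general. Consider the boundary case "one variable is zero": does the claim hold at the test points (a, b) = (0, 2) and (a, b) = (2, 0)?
At (0, 2): LHS = 1 ≠ RHS = 0
At (2, 0): LHS = 1 ≠ RHS = 0

Answer: No, fails at both test points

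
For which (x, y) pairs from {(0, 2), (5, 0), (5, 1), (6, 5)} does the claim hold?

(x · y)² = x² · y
Testing each pair:
(0, 2): LHS = 0, RHS = 0 → holds
(5, 0): LHS = 0, RHS = 0 → holds
(5, 1): LHS = 25, RHS = 25 → holds
(6, 5): LHS = 900, RHS = 180 → fails

3 of 4 pairs satisfy the claim.

Answer: (0, 2), (5, 0), (5, 1)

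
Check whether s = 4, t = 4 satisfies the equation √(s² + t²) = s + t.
Substituting s = 4, t = 4:

LHS = √(4² + 4²) = 4·√(2) ≈ 5.657
RHS = 4 + 4 = 8

LHS ≠ RHS, so the equation does not hold at this point.

Answer: Fails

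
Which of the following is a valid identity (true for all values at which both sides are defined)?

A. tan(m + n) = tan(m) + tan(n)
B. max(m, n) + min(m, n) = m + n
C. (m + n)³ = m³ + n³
A: fails at (1, 3) — LHS = tan(4) ≈ 1.158, RHS = tan(3) + tan(1) ≈ 1.415.
B: holds — e.g. at (2, 2), both sides equal 4.
C: fails at (5, 5) — LHS = 1000, RHS = 250.

Answer: B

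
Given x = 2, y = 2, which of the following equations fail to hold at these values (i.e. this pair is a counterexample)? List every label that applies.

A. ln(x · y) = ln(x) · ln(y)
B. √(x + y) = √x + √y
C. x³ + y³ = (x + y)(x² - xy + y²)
Evaluating each claim at the given values:
A. LHS = ln(4) ≈ 1.386, RHS = ln(2)² ≈ 0.4805 → fails here (LHS ≠ RHS)
B. LHS = 2, RHS = 2·√(2) ≈ 2.828 → fails here (LHS ≠ RHS)
C. LHS = 16, RHS = 16 → holds here (LHS = RHS)

Answer: A, B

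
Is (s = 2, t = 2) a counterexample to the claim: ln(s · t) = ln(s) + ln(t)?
No

Substituting s = 2, t = 2:
LHS = ln(2 · 2) = ln(4) ≈ 1.386
RHS = ln(2) + ln(2) = 2·ln(2) ≈ 1.386

The sides agree, so this pair does not disprove the claim.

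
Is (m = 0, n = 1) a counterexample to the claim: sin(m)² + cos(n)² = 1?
Yes

Substituting m = 0, n = 1:
LHS = sin(0)² + cos(1)² = cos(1)² ≈ 0.2919
RHS = 1

Since LHS ≠ RHS, this pair disproves the claim.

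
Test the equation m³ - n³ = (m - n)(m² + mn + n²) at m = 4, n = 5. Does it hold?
Holds

Substituting m = 4, n = 5:

LHS = 4³ - 5³ = -61
RHS = (4 - 5)(4² + 4·5 + 5²) = -61

LHS = RHS, so the equation holds at this point.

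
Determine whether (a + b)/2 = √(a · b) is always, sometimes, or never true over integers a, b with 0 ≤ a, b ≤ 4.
It holds at (a, b) = (4, 4) (both sides equal 4), but fails at (a, b) = (2, 4) (LHS = 3, RHS = 2·√(2) ≈ 2.828).

Answer: Sometimes true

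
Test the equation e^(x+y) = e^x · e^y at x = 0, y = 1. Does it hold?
Substituting x = 0, y = 1:

LHS = e^(0+1) = e ≈ 2.718
RHS = e^0 · e^1 = e ≈ 2.718

LHS = RHS, so the equation holds at this point.

Answer: Holds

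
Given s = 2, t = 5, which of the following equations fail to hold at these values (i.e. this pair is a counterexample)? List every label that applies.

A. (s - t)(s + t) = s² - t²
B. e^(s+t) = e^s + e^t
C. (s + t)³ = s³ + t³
B, C

Evaluating each claim at the given values:
A. LHS = -21, RHS = -21 → holds here (LHS = RHS)
B. LHS = e^7 ≈ 1097, RHS = e^2 + e^5 ≈ 155.8 → fails here (LHS ≠ RHS)
C. LHS = 343, RHS = 133 → fails here (LHS ≠ RHS)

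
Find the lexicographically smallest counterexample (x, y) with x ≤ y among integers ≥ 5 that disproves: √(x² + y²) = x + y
Substituting (5, 5) into the claim:
LHS = √(5² + 5²) = 5·√(2) ≈ 7.071
RHS = 5 + 5 = 10

Since LHS ≠ RHS, this pair disproves the claim, and no lexicographically smaller pair (x ≤ y, integers ≥ 5) does.

For instance (6, 8) is also a counterexample (LHS = 10, RHS = 14), but it's lexicographically larger.

Answer: (x, y) = (5, 5)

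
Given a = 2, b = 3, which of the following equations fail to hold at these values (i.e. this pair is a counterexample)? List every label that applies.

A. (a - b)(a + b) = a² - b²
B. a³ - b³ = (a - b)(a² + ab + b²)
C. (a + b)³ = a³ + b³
C

Evaluating each claim at the given values:
A. LHS = -5, RHS = -5 → holds here (LHS = RHS)
B. LHS = -19, RHS = -19 → holds here (LHS = RHS)
C. LHS = 125, RHS = 35 → fails here (LHS ≠ RHS)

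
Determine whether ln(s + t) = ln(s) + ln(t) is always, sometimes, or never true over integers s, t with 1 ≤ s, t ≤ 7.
It holds at (s, t) = (2, 2) (both sides equal ln(4) ≈ 1.386), but fails at (s, t) = (1, 6) (LHS = ln(7) ≈ 1.946, RHS = ln(6) ≈ 1.792).

Answer: Sometimes true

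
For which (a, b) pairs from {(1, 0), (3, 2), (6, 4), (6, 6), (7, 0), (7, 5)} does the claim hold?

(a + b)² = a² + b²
(1, 0), (7, 0)

Testing each pair:
(1, 0): LHS = 1, RHS = 1 → holds
(3, 2): LHS = 25, RHS = 13 → fails
(6, 4): LHS = 100, RHS = 52 → fails
(6, 6): LHS = 144, RHS = 72 → fails
(7, 0): LHS = 49, RHS = 49 → holds
(7, 5): LHS = 144, RHS = 74 → fails

2 of 6 pairs satisfy the claim.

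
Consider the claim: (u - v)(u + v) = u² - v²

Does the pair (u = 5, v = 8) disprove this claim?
No

Substituting u = 5, v = 8:
LHS = (5 - 8)(5 + 8) = -39
RHS = 5² - 8² = -39

The sides agree, so this pair does not disprove the claim.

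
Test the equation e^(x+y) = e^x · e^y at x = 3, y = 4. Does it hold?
Substituting x = 3, y = 4:

LHS = e^(3+4) = e^7 ≈ 1097
RHS = e^3 · e^4 = e^7 ≈ 1097

LHS = RHS, so the equation holds at this point.

Answer: Holds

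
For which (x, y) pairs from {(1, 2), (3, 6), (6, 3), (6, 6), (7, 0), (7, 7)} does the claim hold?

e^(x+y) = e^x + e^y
None

Testing each pair:
(1, 2): LHS = e^3 ≈ 20.09, RHS = e + e^2 ≈ 10.11 → fails
(3, 6): LHS = e^9 ≈ 8103, RHS = e^3 + e^6 ≈ 423.5 → fails
(6, 3): LHS = e^9 ≈ 8103, RHS = e^3 + e^6 ≈ 423.5 → fails
(6, 6): LHS = e^12 ≈ 162754.8, RHS = 2·e^6 ≈ 806.9 → fails
(7, 0): LHS = e^7 ≈ 1097, RHS = 1 + e^7 ≈ 1098 → fails
(7, 7): LHS = e^14 ≈ 1202604.3, RHS = 2·e^7 ≈ 2193 → fails

No pair satisfies the claim.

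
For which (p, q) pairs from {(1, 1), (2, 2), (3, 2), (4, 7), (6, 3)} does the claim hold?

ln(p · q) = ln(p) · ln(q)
(1, 1)

Testing each pair:
(1, 1): LHS = 0, RHS = 0 → holds
(2, 2): LHS = ln(4) ≈ 1.386, RHS = ln(2)² ≈ 0.4805 → fails
(3, 2): LHS = ln(6) ≈ 1.792, RHS = ln(2)·ln(3) ≈ 0.7615 → fails
(4, 7): LHS = ln(28) ≈ 3.332, RHS = ln(4)·ln(7) ≈ 2.698 → fails
(6, 3): LHS = ln(18) ≈ 2.89, RHS = ln(3)·ln(6) ≈ 1.968 → fails

1 of 5 pairs satisfies the claim.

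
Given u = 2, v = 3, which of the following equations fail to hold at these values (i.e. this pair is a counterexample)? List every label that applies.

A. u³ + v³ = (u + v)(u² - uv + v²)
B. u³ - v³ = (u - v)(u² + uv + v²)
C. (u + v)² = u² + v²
Evaluating each claim at the given values:
A. LHS = 35, RHS = 35 → holds here (LHS = RHS)
B. LHS = -19, RHS = -19 → holds here (LHS = RHS)
C. LHS = 25, RHS = 13 → fails here (LHS ≠ RHS)

Answer: C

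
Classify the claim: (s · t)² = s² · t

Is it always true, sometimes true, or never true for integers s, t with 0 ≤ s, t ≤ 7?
Sometimes true

It holds at (s, t) = (3, 1) (both sides equal 9), but fails at (s, t) = (6, 5) (LHS = 900, RHS = 180).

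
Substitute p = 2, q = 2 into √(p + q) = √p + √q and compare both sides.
LHS = √(2 + 2) = 2
RHS = √2 + √2 = 2·√(2) ≈ 2.828

LHS ≠ RHS (they differ by about 0.8284), so the equation does not hold here.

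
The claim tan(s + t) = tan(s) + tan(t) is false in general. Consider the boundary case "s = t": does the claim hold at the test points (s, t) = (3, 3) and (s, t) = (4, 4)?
At (3, 3): LHS = tan(6) ≈ -0.291 ≠ RHS = 2·tan(3) ≈ -0.2851
At (4, 4): LHS = tan(8) ≈ -6.8 ≠ RHS = 2·tan(4) ≈ 2.316

Answer: No, fails at both test points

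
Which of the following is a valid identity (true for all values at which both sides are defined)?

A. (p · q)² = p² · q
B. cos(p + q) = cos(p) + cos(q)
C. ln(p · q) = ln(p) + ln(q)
C

A: fails at (5, 5) — LHS = 625, RHS = 125.
B: fails at (4, 4) — LHS = cos(8) ≈ -0.1455, RHS = 2·cos(4) ≈ -1.307.
C: holds — e.g. at (2, 7), both sides equal ln(14) ≈ 2.639.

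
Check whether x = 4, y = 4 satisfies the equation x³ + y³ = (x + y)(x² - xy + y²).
Holds

Substituting x = 4, y = 4:

LHS = 4³ + 4³ = 128
RHS = (4 + 4)(4² - 4·4 + 4²) = 128

LHS = RHS, so the equation holds at this point.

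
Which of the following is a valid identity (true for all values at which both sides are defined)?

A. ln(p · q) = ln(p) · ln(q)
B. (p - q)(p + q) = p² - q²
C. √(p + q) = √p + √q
A: fails at (2, 4) — LHS = ln(8) ≈ 2.079, RHS = ln(2)·ln(4) ≈ 0.9609.
B: holds — e.g. at (3, 5), both sides equal -16.
C: fails at (5, 5) — LHS = √(10) ≈ 3.162, RHS = 2·√(5) ≈ 4.472.

Answer: B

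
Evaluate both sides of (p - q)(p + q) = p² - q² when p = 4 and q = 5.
LHS = (4 - 5)(4 + 5) = -9
RHS = 4² - 5² = -9

LHS = RHS: the two sides agree.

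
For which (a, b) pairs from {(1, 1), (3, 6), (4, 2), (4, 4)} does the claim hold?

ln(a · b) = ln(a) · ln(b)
Testing each pair:
(1, 1): LHS = 0, RHS = 0 → holds
(3, 6): LHS = ln(18) ≈ 2.89, RHS = ln(3)·ln(6) ≈ 1.968 → fails
(4, 2): LHS = ln(8) ≈ 2.079, RHS = ln(2)·ln(4) ≈ 0.9609 → fails
(4, 4): LHS = ln(16) ≈ 2.773, RHS = ln(4)² ≈ 1.922 → fails

1 of 4 pairs satisfies the claim.

Answer: (1, 1)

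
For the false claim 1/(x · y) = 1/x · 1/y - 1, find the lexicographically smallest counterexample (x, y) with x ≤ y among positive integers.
Substituting (1, 1) into the claim:
LHS = 1/(1 · 1) = 1
RHS = 1/1 · 1/1 - 1 = 0

Since LHS ≠ RHS, this pair disproves the claim, and no lexicographically smaller pair (x ≤ y, positive integers) does.

For instance (2, 2) is also a counterexample (LHS = 1/4, RHS = -3/4), but it's lexicographically larger.

Answer: (x, y) = (1, 1)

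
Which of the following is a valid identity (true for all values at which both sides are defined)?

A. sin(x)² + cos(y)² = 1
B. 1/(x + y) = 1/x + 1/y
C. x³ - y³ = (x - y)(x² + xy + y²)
C

A: fails at (5, 8) — LHS = cos(8)² + sin(5)² ≈ 0.9407, RHS = 1.
B: fails at (3, 7) — LHS = 1/10, RHS = 10/21.
C: holds — e.g. at (2, 2), both sides equal 0.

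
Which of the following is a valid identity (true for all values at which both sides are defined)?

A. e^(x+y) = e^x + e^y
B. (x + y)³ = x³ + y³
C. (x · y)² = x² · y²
A: fails at (0, 1) — LHS = e ≈ 2.718, RHS = 1 + e ≈ 3.718.
B: fails at (2, 7) — LHS = 729, RHS = 351.
C: holds — e.g. at (2, 4), both sides equal 64.

Answer: C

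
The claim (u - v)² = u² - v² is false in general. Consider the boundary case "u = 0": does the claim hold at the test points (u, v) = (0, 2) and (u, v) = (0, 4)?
No, fails at both test points

At (0, 2): LHS = 4 ≠ RHS = -4
At (0, 4): LHS = 16 ≠ RHS = -16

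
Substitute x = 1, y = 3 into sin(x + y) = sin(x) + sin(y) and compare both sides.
LHS = sin(1 + 3) = sin(4) ≈ -0.7568
RHS = sin(1) + sin(3) ≈ 0.9826

LHS ≠ RHS (they differ by about 1.739), so the equation does not hold here.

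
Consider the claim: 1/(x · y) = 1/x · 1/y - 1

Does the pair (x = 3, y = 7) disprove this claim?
Yes

Substituting x = 3, y = 7:
LHS = 1/(3 · 7) = 1/21
RHS = 1/3 · 1/7 - 1 = -20/21

Since LHS ≠ RHS, this pair disproves the claim.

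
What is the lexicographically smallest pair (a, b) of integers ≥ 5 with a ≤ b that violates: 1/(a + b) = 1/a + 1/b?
Substituting (5, 5) into the claim:
LHS = 1/(5 + 5) = 1/10
RHS = 1/5 + 1/5 = 2/5

Since LHS ≠ RHS, this pair disproves the claim, and no lexicographically smaller pair (a ≤ b, integers ≥ 5) does.

For instance (9, 12) is also a counterexample (LHS = 1/21, RHS = 7/36), but it's lexicographically larger.

Answer: (a, b) = (5, 5)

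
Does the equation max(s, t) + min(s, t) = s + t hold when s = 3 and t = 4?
Holds

Substituting s = 3, t = 4:

LHS = max(3, 4) + min(3, 4) = 7
RHS = 3 + 4 = 7

LHS = RHS, so the equation holds at this point.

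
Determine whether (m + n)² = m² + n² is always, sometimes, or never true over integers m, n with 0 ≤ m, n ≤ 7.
Sometimes true

It holds at (m, n) = (3, 0) (both sides equal 9), but fails at (m, n) = (2, 6) (LHS = 64, RHS = 40).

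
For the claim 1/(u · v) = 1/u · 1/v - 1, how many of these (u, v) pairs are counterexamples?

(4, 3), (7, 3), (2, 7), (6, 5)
Testing each pair:
(4, 3): LHS = 1/12, RHS = -11/12 → counterexample
(7, 3): LHS = 1/21, RHS = -20/21 → counterexample
(2, 7): LHS = 1/14, RHS = -13/14 → counterexample
(6, 5): LHS = 1/30, RHS = -29/30 → counterexample

That makes 4 counterexamples.

Answer: 4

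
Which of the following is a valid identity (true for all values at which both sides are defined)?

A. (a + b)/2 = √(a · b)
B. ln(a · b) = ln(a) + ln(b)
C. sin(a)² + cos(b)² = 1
B

A: fails at (2, 5) — LHS = 7/2, RHS = √(10) ≈ 3.162.
B: holds — e.g. at (5, 8), both sides equal ln(40) ≈ 3.689.
C: fails at (3, 7) — LHS = sin(3)² + cos(7)² ≈ 0.5883, RHS = 1.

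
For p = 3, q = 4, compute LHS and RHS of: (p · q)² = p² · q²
LHS = (3 · 4)² = 144
RHS = 3² · 4² = 144

LHS = RHS: the two sides agree.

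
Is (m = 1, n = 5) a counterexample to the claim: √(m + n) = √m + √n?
Substituting m = 1, n = 5:
LHS = √(1 + 5) = √(6) ≈ 2.449
RHS = √1 + √5 = 1 + √(5) ≈ 3.236

Since LHS ≠ RHS, this pair disproves the claim.

Answer: Yes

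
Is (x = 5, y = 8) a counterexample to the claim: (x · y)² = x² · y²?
Substituting x = 5, y = 8:
LHS = (5 · 8)² = 1600
RHS = 5² · 8² = 1600

The sides agree, so this pair does not disprove the claim.

Answer: No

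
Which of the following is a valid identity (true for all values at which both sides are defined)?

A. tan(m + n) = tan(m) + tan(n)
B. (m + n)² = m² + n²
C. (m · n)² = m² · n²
C

A: fails at (3, 4) — LHS = tan(7) ≈ 0.8714, RHS = tan(3) + tan(4) ≈ 1.015.
B: fails at (1, 4) — LHS = 25, RHS = 17.
C: holds — e.g. at (2, 2), both sides equal 16.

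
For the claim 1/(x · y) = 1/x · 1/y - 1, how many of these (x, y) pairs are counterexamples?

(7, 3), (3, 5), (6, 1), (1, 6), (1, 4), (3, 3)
6

Testing each pair:
(7, 3): LHS = 1/21, RHS = -20/21 → counterexample
(3, 5): LHS = 1/15, RHS = -14/15 → counterexample
(6, 1): LHS = 1/6, RHS = -5/6 → counterexample
(1, 6): LHS = 1/6, RHS = -5/6 → counterexample
(1, 4): LHS = 1/4, RHS = -3/4 → counterexample
(3, 3): LHS = 1/9, RHS = -8/9 → counterexample

That makes 6 counterexamples.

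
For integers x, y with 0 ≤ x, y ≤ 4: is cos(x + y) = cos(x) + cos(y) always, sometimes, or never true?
Never true

The claim fails for every pair in the range. For instance at (x, y) = (2, 0): LHS = cos(2) ≈ -0.4161, RHS = cos(2) + 1 ≈ 0.5839.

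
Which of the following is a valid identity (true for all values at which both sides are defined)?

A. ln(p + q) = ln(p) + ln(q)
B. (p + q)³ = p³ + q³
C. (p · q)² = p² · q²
A: fails at (4, 5) — LHS = ln(9) ≈ 2.197, RHS = ln(4) + ln(5) ≈ 2.996.
B: fails at (1, 1) — LHS = 8, RHS = 2.
C: holds — e.g. at (0, 1), both sides equal 0.

Answer: C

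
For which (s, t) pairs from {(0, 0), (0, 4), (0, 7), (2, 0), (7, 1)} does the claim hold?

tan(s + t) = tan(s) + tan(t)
Testing each pair:
(0, 0): LHS = 0, RHS = 0 → holds
(0, 4): LHS = tan(4) ≈ 1.158, RHS = tan(4) ≈ 1.158 → holds
(0, 7): LHS = tan(7) ≈ 0.8714, RHS = tan(7) ≈ 0.8714 → holds
(2, 0): LHS = tan(2) ≈ -2.185, RHS = tan(2) ≈ -2.185 → holds
(7, 1): LHS = tan(8) ≈ -6.8, RHS = tan(7) + tan(1) ≈ 2.429 → fails

4 of 5 pairs satisfy the claim.

Answer: (0, 0), (0, 4), (0, 7), (2, 0)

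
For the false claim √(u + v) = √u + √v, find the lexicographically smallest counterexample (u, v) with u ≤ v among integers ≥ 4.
Substituting (4, 4) into the claim:
LHS = √(4 + 4) = 2·√(2) ≈ 2.828
RHS = √4 + √4 = 4

Since LHS ≠ RHS, this pair disproves the claim, and no lexicographically smaller pair (u ≤ v, integers ≥ 4) does.

For instance (6, 11) is also a counterexample (LHS = √(17) ≈ 4.123, RHS = √(6) + √(11) ≈ 5.766), but it's lexicographically larger.

Answer: (u, v) = (4, 4)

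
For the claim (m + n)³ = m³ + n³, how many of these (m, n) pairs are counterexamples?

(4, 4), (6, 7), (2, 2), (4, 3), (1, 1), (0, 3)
Testing each pair:
(4, 4): LHS = 512, RHS = 128 → counterexample
(6, 7): LHS = 2197, RHS = 559 → counterexample
(2, 2): LHS = 64, RHS = 16 → counterexample
(4, 3): LHS = 343, RHS = 91 → counterexample
(1, 1): LHS = 8, RHS = 2 → counterexample
(0, 3): LHS = 27, RHS = 27 → satisfies claim

That makes 5 counterexamples.

Answer: 5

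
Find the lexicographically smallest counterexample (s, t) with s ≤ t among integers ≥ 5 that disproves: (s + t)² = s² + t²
Substituting (5, 5) into the claim:
LHS = (5 + 5)² = 100
RHS = 5² + 5² = 50

Since LHS ≠ RHS, this pair disproves the claim, and no lexicographically smaller pair (s ≤ t, integers ≥ 5) does.

For instance (7, 11) is also a counterexample (LHS = 324, RHS = 170), but it's lexicographically larger.

Answer: (s, t) = (5, 5)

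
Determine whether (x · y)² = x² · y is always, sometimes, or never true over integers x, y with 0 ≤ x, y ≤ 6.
It holds at (x, y) = (1, 0) (both sides equal 0), but fails at (x, y) = (6, 3) (LHS = 324, RHS = 108).

Answer: Sometimes true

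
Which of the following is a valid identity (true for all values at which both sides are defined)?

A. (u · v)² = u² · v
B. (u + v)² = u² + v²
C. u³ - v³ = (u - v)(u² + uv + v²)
C

A: fails at (5, 5) — LHS = 625, RHS = 125.
B: fails at (1, 5) — LHS = 36, RHS = 26.
C: holds — e.g. at (1, 3), both sides equal -26.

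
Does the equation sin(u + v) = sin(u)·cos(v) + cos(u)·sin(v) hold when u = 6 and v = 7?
Substituting u = 6, v = 7:

LHS = sin(6 + 7) = sin(13) ≈ 0.4202
RHS = sin(6)·cos(7) + cos(6)·sin(7) = sin(6)·cos(7) + sin(7)·cos(6) ≈ 0.4202

LHS = RHS, so the equation holds at this point.

Answer: Holds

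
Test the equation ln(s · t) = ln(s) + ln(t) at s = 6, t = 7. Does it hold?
Substituting s = 6, t = 7:

LHS = ln(6 · 7) = ln(42) ≈ 3.738
RHS = ln(6) + ln(7) ≈ 3.738

LHS = RHS, so the equation holds at this point.

Answer: Holds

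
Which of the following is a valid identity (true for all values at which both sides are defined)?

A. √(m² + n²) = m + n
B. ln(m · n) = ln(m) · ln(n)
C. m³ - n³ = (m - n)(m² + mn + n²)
C

A: fails at (1, 3) — LHS = √(10) ≈ 3.162, RHS = 4.
B: fails at (1, 4) — LHS = ln(4) ≈ 1.386, RHS = 0.
C: holds — e.g. at (3, 4), both sides equal -37.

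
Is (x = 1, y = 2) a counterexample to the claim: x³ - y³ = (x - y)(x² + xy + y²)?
Substituting x = 1, y = 2:
LHS = 1³ - 2³ = -7
RHS = (1 - 2)(1² + 1·2 + 2²) = -7

The sides agree, so this pair does not disprove the claim.

Answer: No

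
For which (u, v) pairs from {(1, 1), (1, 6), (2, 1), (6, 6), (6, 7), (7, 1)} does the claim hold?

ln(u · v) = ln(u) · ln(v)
Testing each pair:
(1, 1): LHS = 0, RHS = 0 → holds
(1, 6): LHS = ln(6) ≈ 1.792, RHS = 0 → fails
(2, 1): LHS = ln(2) ≈ 0.6931, RHS = 0 → fails
(6, 6): LHS = ln(36) ≈ 3.584, RHS = ln(6)² ≈ 3.21 → fails
(6, 7): LHS = ln(42) ≈ 3.738, RHS = ln(6)·ln(7) ≈ 3.487 → fails
(7, 1): LHS = ln(7) ≈ 1.946, RHS = 0 → fails

1 of 6 pairs satisfies the claim.

Answer: (1, 1)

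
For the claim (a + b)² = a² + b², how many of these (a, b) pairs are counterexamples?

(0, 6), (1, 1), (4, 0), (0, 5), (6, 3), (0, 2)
2

Testing each pair:
(0, 6): LHS = 36, RHS = 36 → satisfies claim
(1, 1): LHS = 4, RHS = 2 → counterexample
(4, 0): LHS = 16, RHS = 16 → satisfies claim
(0, 5): LHS = 25, RHS = 25 → satisfies claim
(6, 3): LHS = 81, RHS = 45 → counterexample
(0, 2): LHS = 4, RHS = 4 → satisfies claim

That makes 2 counterexamples.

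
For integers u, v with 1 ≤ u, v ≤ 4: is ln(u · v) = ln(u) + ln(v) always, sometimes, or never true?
Always true

The identity holds for every pair in the range. For instance at (u, v) = (3, 1): both sides equal ln(3) ≈ 1.099.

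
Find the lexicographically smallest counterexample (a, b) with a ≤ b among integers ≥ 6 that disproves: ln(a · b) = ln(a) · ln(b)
(a, b) = (6, 6)

Substituting (6, 6) into the claim:
LHS = ln(6 · 6) = ln(36) ≈ 3.584
RHS = ln(6) · ln(6) = ln(6)² ≈ 3.21

Since LHS ≠ RHS, this pair disproves the claim, and no lexicographically smaller pair (a ≤ b, integers ≥ 6) does.

For instance (6, 7) is also a counterexample (LHS = ln(42) ≈ 3.738, RHS = ln(6)·ln(7) ≈ 3.487), but it's lexicographically larger.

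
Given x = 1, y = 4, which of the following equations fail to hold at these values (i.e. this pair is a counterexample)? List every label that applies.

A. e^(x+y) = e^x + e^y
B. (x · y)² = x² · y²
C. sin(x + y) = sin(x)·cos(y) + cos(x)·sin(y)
A

Evaluating each claim at the given values:
A. LHS = e^5 ≈ 148.4, RHS = e + e^4 ≈ 57.32 → fails here (LHS ≠ RHS)
B. LHS = 16, RHS = 16 → holds here (LHS = RHS)
C. LHS = sin(5) ≈ -0.9589, RHS = sin(1)·cos(4) + sin(4)·cos(1) ≈ -0.9589 → holds here (LHS = RHS)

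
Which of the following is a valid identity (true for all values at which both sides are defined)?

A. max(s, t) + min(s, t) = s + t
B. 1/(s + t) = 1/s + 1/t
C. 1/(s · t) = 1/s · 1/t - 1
A

A: holds — e.g. at (2, 4), both sides equal 6.
B: fails at (5, 8) — LHS = 1/13, RHS = 13/40.
C: fails at (1, 1) — LHS = 1, RHS = 0.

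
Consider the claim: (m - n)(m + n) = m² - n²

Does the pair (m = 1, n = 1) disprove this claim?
Substituting m = 1, n = 1:
LHS = (1 - 1)(1 + 1) = 0
RHS = 1² - 1² = 0

The sides agree, so this pair does not disprove the claim.

Answer: No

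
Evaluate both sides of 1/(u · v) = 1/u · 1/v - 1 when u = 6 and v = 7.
LHS = 1/(6 · 7) = 1/42
RHS = 1/6 · 1/7 - 1 = -41/42

LHS ≠ RHS, so the equation does not hold here.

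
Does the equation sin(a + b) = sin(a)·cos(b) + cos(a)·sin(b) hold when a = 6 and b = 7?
Substituting a = 6, b = 7:

LHS = sin(6 + 7) = sin(13) ≈ 0.4202
RHS = sin(6)·cos(7) + cos(6)·sin(7) = sin(6)·cos(7) + sin(7)·cos(6) ≈ 0.4202

LHS = RHS, so the equation holds at this point.

Answer: Holds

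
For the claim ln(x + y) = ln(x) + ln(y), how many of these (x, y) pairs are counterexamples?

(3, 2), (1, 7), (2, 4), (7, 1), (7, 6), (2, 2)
Testing each pair:
(3, 2): LHS = ln(5) ≈ 1.609, RHS = ln(2) + ln(3) ≈ 1.792 → counterexample
(1, 7): LHS = ln(8) ≈ 2.079, RHS = ln(7) ≈ 1.946 → counterexample
(2, 4): LHS = ln(6) ≈ 1.792, RHS = ln(2) + ln(4) ≈ 2.079 → counterexample
(7, 1): LHS = ln(8) ≈ 2.079, RHS = ln(7) ≈ 1.946 → counterexample
(7, 6): LHS = ln(13) ≈ 2.565, RHS = ln(6) + ln(7) ≈ 3.738 → counterexample
(2, 2): LHS = ln(4) ≈ 1.386, RHS = 2·ln(2) ≈ 1.386 → satisfies claim

That makes 5 counterexamples.

Answer: 5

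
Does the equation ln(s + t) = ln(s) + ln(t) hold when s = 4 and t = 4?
Fails

Substituting s = 4, t = 4:

LHS = ln(4 + 4) = ln(8) ≈ 2.079
RHS = ln(4) + ln(4) = 2·ln(4) ≈ 2.773

LHS ≠ RHS, so the equation does not hold at this point.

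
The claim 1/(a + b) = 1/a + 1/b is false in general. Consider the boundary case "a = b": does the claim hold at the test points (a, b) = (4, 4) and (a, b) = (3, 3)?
No, fails at both test points

At (4, 4): LHS = 1/8 ≠ RHS = 1/2
At (3, 3): LHS = 1/6 ≠ RHS = 2/3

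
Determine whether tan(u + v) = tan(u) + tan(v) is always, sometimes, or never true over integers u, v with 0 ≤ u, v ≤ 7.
It holds at (u, v) = (0, 4) (both sides equal tan(4) ≈ 1.158), but fails at (u, v) = (7, 6) (LHS = tan(13) ≈ 0.463, RHS = tan(6) + tan(7) ≈ 0.5804).

Answer: Sometimes true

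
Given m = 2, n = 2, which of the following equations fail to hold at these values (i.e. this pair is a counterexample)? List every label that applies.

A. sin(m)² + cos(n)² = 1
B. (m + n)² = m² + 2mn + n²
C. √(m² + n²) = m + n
Evaluating each claim at the given values:
A. LHS = cos(2)² + sin(2)² = 1, RHS = 1 → holds here (LHS = RHS)
B. LHS = 16, RHS = 16 → holds here (LHS = RHS)
C. LHS = 2·√(2) ≈ 2.828, RHS = 4 → fails here (LHS ≠ RHS)

Answer: C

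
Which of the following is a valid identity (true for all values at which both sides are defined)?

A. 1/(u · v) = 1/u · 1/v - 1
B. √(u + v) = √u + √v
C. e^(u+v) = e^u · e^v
A: fails at (4, 5) — LHS = 1/20, RHS = -19/20.
B: fails at (1, 5) — LHS = √(6) ≈ 2.449, RHS = 1 + √(5) ≈ 3.236.
C: holds — e.g. at (1, 1), both sides equal e^2 ≈ 7.389.

Answer: C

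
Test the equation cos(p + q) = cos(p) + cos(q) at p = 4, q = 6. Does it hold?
Fails

Substituting p = 4, q = 6:

LHS = cos(4 + 6) = cos(10) ≈ -0.8391
RHS = cos(4) + cos(6) ≈ 0.3065

LHS ≠ RHS, so the equation does not hold at this point.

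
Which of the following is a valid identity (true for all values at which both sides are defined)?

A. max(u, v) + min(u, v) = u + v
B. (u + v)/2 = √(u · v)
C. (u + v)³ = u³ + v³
A

A: holds — e.g. at (5, 8), both sides equal 13.
B: fails at (2, 7) — LHS = 9/2, RHS = √(14) ≈ 3.742.
C: fails at (1, 2) — LHS = 27, RHS = 9.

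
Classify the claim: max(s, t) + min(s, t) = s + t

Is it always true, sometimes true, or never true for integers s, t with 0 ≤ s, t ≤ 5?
Always true

The identity holds for every pair in the range. For instance at (s, t) = (4, 2): both sides equal 6.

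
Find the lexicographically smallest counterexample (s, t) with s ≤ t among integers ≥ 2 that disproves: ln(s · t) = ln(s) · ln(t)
(s, t) = (2, 2)

Substituting (2, 2) into the claim:
LHS = ln(2 · 2) = ln(4) ≈ 1.386
RHS = ln(2) · ln(2) = ln(2)² ≈ 0.4805

Since LHS ≠ RHS, this pair disproves the claim, and no lexicographically smaller pair (s ≤ t, integers ≥ 2) does.

For instance (4, 4) is also a counterexample (LHS = ln(16) ≈ 2.773, RHS = ln(4)² ≈ 1.922), but it's lexicographically larger.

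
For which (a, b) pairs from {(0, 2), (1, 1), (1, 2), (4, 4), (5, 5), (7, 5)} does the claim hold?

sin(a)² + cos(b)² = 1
Testing each pair:
(0, 2): LHS = cos(2)² ≈ 0.1732, RHS = 1 → fails
(1, 1): LHS = cos(1)² + sin(1)² = 1, RHS = 1 → holds
(1, 2): LHS = cos(2)² + sin(1)² ≈ 0.8813, RHS = 1 → fails
(4, 4): LHS = cos(4)² + sin(4)² = 1, RHS = 1 → holds
(5, 5): LHS = cos(5)² + sin(5)² = 1, RHS = 1 → holds
(7, 5): LHS = cos(5)² + sin(7)² ≈ 0.5121, RHS = 1 → fails

3 of 6 pairs satisfy the claim.

Answer: (1, 1), (4, 4), (5, 5)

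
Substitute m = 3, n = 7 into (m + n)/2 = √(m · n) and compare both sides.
LHS = (3 + 7)/2 = 5
RHS = √(3 · 7) = √(21) ≈ 4.583

LHS ≠ RHS (they differ by about 0.4174), so the equation does not hold here.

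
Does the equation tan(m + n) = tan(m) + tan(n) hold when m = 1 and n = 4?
Fails

Substituting m = 1, n = 4:

LHS = tan(1 + 4) = tan(5) ≈ -3.381
RHS = tan(1) + tan(4) ≈ 2.715

LHS ≠ RHS, so the equation does not hold at this point.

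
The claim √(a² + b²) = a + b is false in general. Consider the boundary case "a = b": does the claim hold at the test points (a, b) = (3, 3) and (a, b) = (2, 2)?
At (3, 3): LHS = 3·√(2) ≈ 4.243 ≠ RHS = 6
At (2, 2): LHS = 2·√(2) ≈ 2.828 ≠ RHS = 4

Answer: No, fails at both test points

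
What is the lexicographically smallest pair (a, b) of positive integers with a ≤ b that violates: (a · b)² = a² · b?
Substituting (1, 2) into the claim:
LHS = (1 · 2)² = 4
RHS = 1² · 2 = 2

Since LHS ≠ RHS, this pair disproves the claim, and no lexicographically smaller pair (a ≤ b, positive integers) does.

For instance (5, 5) is also a counterexample (LHS = 625, RHS = 125), but it's lexicographically larger.

Answer: (a, b) = (1, 2)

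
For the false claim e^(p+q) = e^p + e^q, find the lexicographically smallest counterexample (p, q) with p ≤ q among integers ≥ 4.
(p, q) = (4, 4)

Substituting (4, 4) into the claim:
LHS = e^(4+4) = e^8 ≈ 2981
RHS = e^4 + e^4 = 2·e^4 ≈ 109.2

Since LHS ≠ RHS, this pair disproves the claim, and no lexicographically smaller pair (p ≤ q, integers ≥ 4) does.

For instance (7, 11) is also a counterexample (LHS = e^18 ≈ 65659969.1, RHS = e^7 + e^11 ≈ 60970.8), but it's lexicographically larger.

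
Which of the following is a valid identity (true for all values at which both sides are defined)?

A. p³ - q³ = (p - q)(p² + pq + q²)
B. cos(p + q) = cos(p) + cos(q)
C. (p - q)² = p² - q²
A

A: holds — e.g. at (0, 1), both sides equal -1.
B: fails at (2, 5) — LHS = cos(7) ≈ 0.7539, RHS = cos(2) + cos(5) ≈ -0.1325.
C: fails at (2, 5) — LHS = 9, RHS = -21.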